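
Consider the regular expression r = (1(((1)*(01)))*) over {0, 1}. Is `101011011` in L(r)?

no

No split of 101011011 into u·v has 1 matching u and (((1)*(01)))* matching v.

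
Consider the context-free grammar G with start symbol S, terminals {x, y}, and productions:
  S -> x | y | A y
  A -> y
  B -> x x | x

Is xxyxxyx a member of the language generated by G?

no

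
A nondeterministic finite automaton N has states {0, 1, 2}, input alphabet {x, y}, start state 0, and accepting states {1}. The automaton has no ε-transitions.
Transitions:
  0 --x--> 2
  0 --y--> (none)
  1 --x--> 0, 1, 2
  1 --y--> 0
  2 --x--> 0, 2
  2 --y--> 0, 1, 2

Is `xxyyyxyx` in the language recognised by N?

accepted

Start: {0}
read x: {2}
read x: {0, 2}
read y: {0, 1, 2}
read y: {0, 1, 2}
read y: {0, 1, 2}
read x: {0, 1, 2}
read y: {0, 1, 2}
read x: {0, 1, 2}
Reachable ∩ accepting = {1} — nonempty.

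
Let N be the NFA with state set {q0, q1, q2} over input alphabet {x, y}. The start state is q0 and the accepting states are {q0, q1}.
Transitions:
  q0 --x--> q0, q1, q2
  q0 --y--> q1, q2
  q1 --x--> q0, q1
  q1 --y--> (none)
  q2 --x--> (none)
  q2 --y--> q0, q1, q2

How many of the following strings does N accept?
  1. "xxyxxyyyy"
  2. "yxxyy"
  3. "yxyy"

3

"xxyxxyyyy": accepted
"yxxyy": accepted
"yxyy": accepted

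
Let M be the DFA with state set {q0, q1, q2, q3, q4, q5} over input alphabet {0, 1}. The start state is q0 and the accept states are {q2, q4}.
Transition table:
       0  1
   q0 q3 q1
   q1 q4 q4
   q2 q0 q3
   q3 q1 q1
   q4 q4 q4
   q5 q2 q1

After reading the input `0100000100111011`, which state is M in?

q4

q0 --0--> q3
q3 --1--> q1
q1 --0--> q4
q4 --0--> q4
q4 --0--> q4
q4 --0--> q4
q4 --0--> q4
q4 --1--> q4
q4 --0--> q4
q4 --0--> q4
q4 --1--> q4
q4 --1--> q4
q4 --1--> q4
q4 --0--> q4
q4 --1--> q4
q4 --1--> q4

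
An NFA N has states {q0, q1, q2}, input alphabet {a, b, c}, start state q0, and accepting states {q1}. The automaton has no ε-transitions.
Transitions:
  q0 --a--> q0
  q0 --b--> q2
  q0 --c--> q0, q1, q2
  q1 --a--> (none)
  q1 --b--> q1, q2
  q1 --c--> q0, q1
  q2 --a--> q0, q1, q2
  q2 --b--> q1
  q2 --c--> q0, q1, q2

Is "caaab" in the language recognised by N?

Start: {q0}
read c: {q0, q1, q2}
read a: {q0, q1, q2}
read a: {q0, q1, q2}
read a: {q0, q1, q2}
read b: {q1, q2}
Reachable ∩ accepting = {q1} — nonempty.

accepted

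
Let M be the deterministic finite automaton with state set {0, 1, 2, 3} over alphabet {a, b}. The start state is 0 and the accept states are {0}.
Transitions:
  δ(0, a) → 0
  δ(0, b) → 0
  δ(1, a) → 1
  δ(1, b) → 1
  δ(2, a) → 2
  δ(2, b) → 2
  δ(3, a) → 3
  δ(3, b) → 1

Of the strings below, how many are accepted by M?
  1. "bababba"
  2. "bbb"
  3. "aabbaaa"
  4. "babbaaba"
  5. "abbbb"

"bababba": accepted
"bbb": accepted
"aabbaaa": accepted
"babbaaba": accepted
"abbbb": accepted

5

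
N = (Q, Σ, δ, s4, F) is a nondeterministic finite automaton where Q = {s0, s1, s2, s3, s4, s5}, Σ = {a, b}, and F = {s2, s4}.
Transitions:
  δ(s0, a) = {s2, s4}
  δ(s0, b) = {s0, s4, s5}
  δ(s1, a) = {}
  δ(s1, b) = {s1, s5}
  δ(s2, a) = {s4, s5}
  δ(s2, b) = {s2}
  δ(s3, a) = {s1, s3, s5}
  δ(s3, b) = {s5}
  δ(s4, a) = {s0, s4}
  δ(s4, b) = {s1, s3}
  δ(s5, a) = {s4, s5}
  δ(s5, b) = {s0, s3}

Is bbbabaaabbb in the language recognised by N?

Start: {s4}
read b: {s1, s3}
read b: {s1, s5}
read b: {s0, s1, s3, s5}
read a: {s1, s2, s3, s4, s5}
read b: {s0, s1, s2, s3, s5}
read a: {s1, s2, s3, s4, s5}
read a: {s0, s1, s3, s4, s5}
read a: {s0, s1, s2, s3, s4, s5}
read b: {s0, s1, s2, s3, s4, s5}
read b: {s0, s1, s2, s3, s4, s5}
read b: {s0, s1, s2, s3, s4, s5}
Reachable ∩ accepting = {s2, s4} — nonempty.

accepted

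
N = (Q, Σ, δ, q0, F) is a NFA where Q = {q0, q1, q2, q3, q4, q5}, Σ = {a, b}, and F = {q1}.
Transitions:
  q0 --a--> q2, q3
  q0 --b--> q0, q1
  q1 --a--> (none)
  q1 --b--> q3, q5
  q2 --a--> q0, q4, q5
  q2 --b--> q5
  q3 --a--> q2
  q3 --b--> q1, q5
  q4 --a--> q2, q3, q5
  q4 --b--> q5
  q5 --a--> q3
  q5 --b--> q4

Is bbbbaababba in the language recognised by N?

rejected

Start: {q0}
read b: {q0, q1}
read b: {q0, q1, q3, q5}
read b: {q0, q1, q3, q4, q5}
read b: {q0, q1, q3, q4, q5}
read a: {q2, q3, q5}
read a: {q0, q2, q3, q4, q5}
read b: {q0, q1, q4, q5}
read a: {q2, q3, q5}
read b: {q1, q4, q5}
read b: {q3, q4, q5}
read a: {q2, q3, q5}
Reachable ∩ accepting = {} — empty.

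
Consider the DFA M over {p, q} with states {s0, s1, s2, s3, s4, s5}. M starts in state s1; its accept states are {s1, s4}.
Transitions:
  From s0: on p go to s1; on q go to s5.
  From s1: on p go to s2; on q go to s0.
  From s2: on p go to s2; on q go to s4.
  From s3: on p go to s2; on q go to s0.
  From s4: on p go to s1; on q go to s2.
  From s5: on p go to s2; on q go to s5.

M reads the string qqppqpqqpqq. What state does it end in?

s1 --q--> s0
s0 --q--> s5
s5 --p--> s2
s2 --p--> s2
s2 --q--> s4
s4 --p--> s1
s1 --q--> s0
s0 --q--> s5
s5 --p--> s2
s2 --q--> s4
s4 --q--> s2

s2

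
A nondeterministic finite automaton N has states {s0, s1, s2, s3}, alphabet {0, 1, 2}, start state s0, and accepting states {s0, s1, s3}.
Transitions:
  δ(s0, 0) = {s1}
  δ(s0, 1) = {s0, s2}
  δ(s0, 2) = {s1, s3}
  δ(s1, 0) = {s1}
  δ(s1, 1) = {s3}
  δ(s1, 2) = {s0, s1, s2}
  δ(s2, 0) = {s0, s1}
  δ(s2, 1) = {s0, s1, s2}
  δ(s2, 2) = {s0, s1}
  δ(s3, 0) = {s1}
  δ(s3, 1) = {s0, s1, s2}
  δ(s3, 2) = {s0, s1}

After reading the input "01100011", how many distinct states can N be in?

Start: {s0}
read 0: {s1}
read 1: {s3}
read 1: {s0, s1, s2}
read 0: {s0, s1}
read 0: {s1}
read 0: {s1}
read 1: {s3}
read 1: {s0, s1, s2}
Final reachable set {s0, s1, s2} has 3 states.

3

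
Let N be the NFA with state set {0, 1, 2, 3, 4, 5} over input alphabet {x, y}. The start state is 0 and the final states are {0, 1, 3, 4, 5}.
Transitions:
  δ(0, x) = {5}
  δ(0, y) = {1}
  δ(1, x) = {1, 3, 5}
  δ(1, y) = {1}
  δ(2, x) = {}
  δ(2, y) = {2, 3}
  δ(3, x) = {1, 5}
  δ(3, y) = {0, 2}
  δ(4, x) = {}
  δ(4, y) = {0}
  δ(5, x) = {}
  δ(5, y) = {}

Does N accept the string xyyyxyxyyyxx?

Start: {0}
read x: {5}
read y: {}
The reachable set is empty and stays empty for the remaining 10 symbols.
Reachable ∩ accepting = {} — empty.

rejected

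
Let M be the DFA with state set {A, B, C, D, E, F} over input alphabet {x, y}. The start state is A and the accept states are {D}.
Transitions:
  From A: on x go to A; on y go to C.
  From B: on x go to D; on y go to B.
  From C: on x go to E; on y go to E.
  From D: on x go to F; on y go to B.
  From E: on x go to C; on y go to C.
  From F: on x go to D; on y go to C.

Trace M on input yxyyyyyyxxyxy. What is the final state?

A --y--> C
C --x--> E
E --y--> C
C --y--> E
E --y--> C
C --y--> E
E --y--> C
C --y--> E
E --x--> C
C --x--> E
E --y--> C
C --x--> E
E --y--> C

C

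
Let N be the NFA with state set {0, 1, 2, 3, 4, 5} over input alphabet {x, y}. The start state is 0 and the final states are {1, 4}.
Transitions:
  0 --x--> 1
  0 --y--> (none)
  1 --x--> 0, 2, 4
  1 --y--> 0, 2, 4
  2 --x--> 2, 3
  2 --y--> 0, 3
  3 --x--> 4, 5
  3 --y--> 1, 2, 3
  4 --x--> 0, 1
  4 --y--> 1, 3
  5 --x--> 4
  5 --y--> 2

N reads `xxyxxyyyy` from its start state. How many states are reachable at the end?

5

Start: {0}
read x: {1}
read x: {0, 2, 4}
read y: {0, 1, 3}
read x: {0, 1, 2, 4, 5}
read x: {0, 1, 2, 3, 4}
read y: {0, 1, 2, 3, 4}
read y: {0, 1, 2, 3, 4}
read y: {0, 1, 2, 3, 4}
read y: {0, 1, 2, 3, 4}
Final reachable set {0, 1, 2, 3, 4} has 5 states.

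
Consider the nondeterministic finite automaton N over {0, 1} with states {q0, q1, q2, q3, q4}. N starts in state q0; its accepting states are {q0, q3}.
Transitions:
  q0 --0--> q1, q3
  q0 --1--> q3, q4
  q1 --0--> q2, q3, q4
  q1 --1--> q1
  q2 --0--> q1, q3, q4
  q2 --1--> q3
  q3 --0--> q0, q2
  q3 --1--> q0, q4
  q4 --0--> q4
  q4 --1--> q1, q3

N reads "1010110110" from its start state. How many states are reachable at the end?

5

Start: {q0}
read 1: {q3, q4}
read 0: {q0, q2, q4}
read 1: {q1, q3, q4}
read 0: {q0, q2, q3, q4}
read 1: {q0, q1, q3, q4}
read 1: {q0, q1, q3, q4}
read 0: {q0, q1, q2, q3, q4}
read 1: {q0, q1, q3, q4}
read 1: {q0, q1, q3, q4}
read 0: {q0, q1, q2, q3, q4}
Final reachable set {q0, q1, q2, q3, q4} has 5 states.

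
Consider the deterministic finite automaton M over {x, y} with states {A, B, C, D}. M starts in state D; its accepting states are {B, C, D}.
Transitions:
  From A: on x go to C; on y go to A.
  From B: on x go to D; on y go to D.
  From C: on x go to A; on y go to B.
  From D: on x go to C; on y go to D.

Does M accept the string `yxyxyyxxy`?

D --y--> D
D --x--> C
C --y--> B
B --x--> D
D --y--> D
D --y--> D
D --x--> C
C --x--> A
A --y--> A
End in state A, which is not an accepting state.

rejected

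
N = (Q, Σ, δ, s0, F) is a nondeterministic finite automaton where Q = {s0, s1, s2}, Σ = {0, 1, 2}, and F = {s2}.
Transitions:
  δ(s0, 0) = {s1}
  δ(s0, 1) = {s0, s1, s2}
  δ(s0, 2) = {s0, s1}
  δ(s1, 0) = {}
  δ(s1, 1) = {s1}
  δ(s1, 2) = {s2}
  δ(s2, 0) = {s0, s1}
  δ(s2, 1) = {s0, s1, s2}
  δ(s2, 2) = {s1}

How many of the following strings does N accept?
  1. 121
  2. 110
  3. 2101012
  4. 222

121: accepted
110: rejected
2101012: accepted
222: accepted

3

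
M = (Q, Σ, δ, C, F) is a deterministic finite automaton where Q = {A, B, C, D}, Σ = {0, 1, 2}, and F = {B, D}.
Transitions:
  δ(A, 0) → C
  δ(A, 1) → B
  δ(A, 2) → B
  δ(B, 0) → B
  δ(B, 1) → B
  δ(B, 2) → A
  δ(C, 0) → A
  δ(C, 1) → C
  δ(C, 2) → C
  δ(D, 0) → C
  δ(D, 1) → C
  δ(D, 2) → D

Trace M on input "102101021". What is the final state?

B

C --1--> C
C --0--> A
A --2--> B
B --1--> B
B --0--> B
B --1--> B
B --0--> B
B --2--> A
A --1--> B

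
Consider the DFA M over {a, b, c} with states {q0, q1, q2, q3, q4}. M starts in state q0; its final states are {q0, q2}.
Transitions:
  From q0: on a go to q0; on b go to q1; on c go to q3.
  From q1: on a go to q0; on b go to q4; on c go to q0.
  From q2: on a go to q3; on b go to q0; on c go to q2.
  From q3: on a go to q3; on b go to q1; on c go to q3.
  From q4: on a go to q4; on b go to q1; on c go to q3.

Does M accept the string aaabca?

q0 --a--> q0
q0 --a--> q0
q0 --a--> q0
q0 --b--> q1
q1 --c--> q0
q0 --a--> q0
End in state q0, which is an accepting state.

accepted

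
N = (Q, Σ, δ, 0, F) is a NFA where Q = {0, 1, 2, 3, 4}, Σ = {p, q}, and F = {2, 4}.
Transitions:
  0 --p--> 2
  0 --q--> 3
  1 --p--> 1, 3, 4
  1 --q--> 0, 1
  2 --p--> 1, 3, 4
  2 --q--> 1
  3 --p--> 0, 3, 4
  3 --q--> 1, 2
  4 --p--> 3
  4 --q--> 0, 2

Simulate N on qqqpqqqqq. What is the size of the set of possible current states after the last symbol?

4

Start: {0}
read q: {3}
read q: {1, 2}
read q: {0, 1}
read p: {1, 2, 3, 4}
read q: {0, 1, 2}
read q: {0, 1, 3}
read q: {0, 1, 2, 3}
read q: {0, 1, 2, 3}
read q: {0, 1, 2, 3}
Final reachable set {0, 1, 2, 3} has 4 states.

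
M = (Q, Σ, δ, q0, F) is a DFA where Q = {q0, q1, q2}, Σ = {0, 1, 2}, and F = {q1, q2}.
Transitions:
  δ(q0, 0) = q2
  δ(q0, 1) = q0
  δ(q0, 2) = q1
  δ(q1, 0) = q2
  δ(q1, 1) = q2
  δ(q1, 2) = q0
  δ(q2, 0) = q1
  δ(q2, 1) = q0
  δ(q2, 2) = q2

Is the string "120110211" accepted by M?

rejected

q0 --1--> q0
q0 --2--> q1
q1 --0--> q2
q2 --1--> q0
q0 --1--> q0
q0 --0--> q2
q2 --2--> q2
q2 --1--> q0
q0 --1--> q0
End in state q0, which is not an accepting state.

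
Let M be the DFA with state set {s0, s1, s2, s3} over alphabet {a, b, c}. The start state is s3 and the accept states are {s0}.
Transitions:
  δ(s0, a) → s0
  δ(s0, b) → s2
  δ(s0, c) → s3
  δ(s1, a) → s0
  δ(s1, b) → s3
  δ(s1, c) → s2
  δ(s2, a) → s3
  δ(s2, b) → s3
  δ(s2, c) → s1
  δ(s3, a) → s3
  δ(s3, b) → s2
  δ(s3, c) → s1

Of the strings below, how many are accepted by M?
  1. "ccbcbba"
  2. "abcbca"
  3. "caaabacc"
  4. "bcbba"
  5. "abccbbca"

2

"ccbcbba": rejected
"abcbca": accepted
"caaabacc": rejected
"bcbba": rejected
"abccbbca": accepted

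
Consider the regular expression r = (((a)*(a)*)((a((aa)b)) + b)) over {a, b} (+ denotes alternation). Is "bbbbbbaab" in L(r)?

no

No split of bbbbbbaab into u·v has ((a)*(a)*) matching u and ((a((aa)b))+b) matching v.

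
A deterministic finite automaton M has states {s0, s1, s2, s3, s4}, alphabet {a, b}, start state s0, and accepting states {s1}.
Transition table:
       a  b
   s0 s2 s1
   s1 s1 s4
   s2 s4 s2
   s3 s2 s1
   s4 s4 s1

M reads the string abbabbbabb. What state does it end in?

s0 --a--> s2
s2 --b--> s2
s2 --b--> s2
s2 --a--> s4
s4 --b--> s1
s1 --b--> s4
s4 --b--> s1
s1 --a--> s1
s1 --b--> s4
s4 --b--> s1

s1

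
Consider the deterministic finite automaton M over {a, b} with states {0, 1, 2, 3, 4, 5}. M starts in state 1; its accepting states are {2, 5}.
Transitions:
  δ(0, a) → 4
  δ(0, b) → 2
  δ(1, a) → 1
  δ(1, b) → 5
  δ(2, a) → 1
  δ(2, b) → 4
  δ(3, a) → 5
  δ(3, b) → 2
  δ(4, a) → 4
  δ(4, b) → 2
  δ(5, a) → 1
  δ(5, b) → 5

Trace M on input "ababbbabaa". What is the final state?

1 --a--> 1
1 --b--> 5
5 --a--> 1
1 --b--> 5
5 --b--> 5
5 --b--> 5
5 --a--> 1
1 --b--> 5
5 --a--> 1
1 --a--> 1

1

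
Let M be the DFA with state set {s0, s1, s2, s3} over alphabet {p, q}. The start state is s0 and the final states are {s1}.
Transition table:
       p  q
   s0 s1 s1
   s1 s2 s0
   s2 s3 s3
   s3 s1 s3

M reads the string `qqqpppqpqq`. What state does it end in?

s1

s0 --q--> s1
s1 --q--> s0
s0 --q--> s1
s1 --p--> s2
s2 --p--> s3
s3 --p--> s1
s1 --q--> s0
s0 --p--> s1
s1 --q--> s0
s0 --q--> s1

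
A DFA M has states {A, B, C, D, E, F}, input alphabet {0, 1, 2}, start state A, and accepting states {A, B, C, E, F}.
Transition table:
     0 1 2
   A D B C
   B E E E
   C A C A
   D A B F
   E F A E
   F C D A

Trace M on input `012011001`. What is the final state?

A --0--> D
D --1--> B
B --2--> E
E --0--> F
F --1--> D
D --1--> B
B --0--> E
E --0--> F
F --1--> D

D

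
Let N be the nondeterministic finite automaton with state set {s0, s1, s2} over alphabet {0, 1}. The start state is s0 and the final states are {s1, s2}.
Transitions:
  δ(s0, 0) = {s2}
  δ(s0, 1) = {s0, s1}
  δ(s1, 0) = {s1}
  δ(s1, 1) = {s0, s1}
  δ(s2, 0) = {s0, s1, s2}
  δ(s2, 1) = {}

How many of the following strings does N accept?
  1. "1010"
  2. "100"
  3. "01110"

"1010": accepted
"100": accepted
"01110": rejected

2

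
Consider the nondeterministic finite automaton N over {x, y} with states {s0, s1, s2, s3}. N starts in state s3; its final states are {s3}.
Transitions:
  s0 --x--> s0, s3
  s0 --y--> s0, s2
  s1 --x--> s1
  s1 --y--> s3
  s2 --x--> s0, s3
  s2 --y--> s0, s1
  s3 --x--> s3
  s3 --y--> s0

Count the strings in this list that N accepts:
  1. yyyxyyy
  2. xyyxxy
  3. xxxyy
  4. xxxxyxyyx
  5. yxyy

yyyxyyy: accepted
xyyxxy: rejected
xxxyy: rejected
xxxxyxyyx: accepted
yxyy: rejected

2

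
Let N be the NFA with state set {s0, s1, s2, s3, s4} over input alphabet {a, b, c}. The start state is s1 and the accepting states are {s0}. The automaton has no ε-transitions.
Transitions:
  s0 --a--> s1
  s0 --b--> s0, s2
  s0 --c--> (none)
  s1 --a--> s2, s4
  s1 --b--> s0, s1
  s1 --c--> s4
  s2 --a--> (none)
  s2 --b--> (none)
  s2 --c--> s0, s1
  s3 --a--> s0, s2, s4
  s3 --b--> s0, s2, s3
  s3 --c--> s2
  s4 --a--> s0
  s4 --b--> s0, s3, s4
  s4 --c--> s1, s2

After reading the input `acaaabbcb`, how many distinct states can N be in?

Start: {s1}
read a: {s2, s4}
read c: {s0, s1, s2}
read a: {s1, s2, s4}
read a: {s0, s2, s4}
read a: {s0, s1}
read b: {s0, s1, s2}
read b: {s0, s1, s2}
read c: {s0, s1, s4}
read b: {s0, s1, s2, s3, s4}
Final reachable set {s0, s1, s2, s3, s4} has 5 states.

5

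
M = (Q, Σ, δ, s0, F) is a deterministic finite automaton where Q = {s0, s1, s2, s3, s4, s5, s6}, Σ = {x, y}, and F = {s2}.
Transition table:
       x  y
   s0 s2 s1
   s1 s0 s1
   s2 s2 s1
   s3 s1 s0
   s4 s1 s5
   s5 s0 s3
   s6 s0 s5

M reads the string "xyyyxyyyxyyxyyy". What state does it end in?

s0 --x--> s2
s2 --y--> s1
s1 --y--> s1
s1 --y--> s1
s1 --x--> s0
s0 --y--> s1
s1 --y--> s1
s1 --y--> s1
s1 --x--> s0
s0 --y--> s1
s1 --y--> s1
s1 --x--> s0
s0 --y--> s1
s1 --y--> s1
s1 --y--> s1

s1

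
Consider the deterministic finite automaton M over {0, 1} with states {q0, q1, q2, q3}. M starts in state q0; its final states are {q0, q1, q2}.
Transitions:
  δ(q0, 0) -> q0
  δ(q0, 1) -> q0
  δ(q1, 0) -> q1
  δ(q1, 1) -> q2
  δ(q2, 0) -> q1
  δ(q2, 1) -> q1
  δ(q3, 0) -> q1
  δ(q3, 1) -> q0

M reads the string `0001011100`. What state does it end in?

q0

q0 --0--> q0
q0 --0--> q0
q0 --0--> q0
q0 --1--> q0
q0 --0--> q0
q0 --1--> q0
q0 --1--> q0
q0 --1--> q0
q0 --0--> q0
q0 --0--> q0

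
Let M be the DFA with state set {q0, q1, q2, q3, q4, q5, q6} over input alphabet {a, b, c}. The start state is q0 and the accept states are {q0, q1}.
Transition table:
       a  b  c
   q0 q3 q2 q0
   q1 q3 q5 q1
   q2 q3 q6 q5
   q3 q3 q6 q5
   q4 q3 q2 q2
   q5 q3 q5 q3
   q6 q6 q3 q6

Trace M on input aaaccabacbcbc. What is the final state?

q3

q0 --a--> q3
q3 --a--> q3
q3 --a--> q3
q3 --c--> q5
q5 --c--> q3
q3 --a--> q3
q3 --b--> q6
q6 --a--> q6
q6 --c--> q6
q6 --b--> q3
q3 --c--> q5
q5 --b--> q5
q5 --c--> q3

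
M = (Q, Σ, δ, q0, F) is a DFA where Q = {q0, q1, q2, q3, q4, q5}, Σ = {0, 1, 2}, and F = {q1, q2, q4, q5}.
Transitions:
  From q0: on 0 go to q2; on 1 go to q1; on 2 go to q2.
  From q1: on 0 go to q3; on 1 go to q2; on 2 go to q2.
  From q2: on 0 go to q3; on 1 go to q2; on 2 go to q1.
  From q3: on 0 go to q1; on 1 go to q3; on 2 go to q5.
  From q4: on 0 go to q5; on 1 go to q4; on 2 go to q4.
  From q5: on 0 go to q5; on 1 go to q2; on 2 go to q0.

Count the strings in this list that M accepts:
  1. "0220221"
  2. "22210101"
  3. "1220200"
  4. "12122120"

"0220221": accepted
"22210101": accepted
"1220200": accepted
"12122120": rejected

3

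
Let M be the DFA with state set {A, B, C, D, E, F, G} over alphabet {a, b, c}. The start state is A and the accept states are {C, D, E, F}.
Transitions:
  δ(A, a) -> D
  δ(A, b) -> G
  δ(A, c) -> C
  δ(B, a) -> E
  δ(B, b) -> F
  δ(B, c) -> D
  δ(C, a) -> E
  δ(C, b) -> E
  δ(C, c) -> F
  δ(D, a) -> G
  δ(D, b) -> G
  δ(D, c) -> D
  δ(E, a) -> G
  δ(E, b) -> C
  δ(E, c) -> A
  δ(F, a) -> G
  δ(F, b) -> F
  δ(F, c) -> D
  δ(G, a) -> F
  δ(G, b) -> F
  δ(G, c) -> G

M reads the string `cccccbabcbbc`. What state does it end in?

D

A --c--> C
C --c--> F
F --c--> D
D --c--> D
D --c--> D
D --b--> G
G --a--> F
F --b--> F
F --c--> D
D --b--> G
G --b--> F
F --c--> D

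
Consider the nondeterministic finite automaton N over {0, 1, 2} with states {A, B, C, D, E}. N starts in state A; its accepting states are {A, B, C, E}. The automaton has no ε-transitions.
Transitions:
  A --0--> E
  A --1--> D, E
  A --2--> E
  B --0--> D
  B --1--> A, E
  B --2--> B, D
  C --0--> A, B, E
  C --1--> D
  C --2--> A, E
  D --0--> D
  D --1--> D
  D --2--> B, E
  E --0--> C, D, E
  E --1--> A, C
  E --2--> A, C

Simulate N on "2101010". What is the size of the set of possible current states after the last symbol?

5

Start: {A}
read 2: {E}
read 1: {A, C}
read 0: {A, B, E}
read 1: {A, C, D, E}
read 0: {A, B, C, D, E}
read 1: {A, C, D, E}
read 0: {A, B, C, D, E}
Final reachable set {A, B, C, D, E} has 5 states.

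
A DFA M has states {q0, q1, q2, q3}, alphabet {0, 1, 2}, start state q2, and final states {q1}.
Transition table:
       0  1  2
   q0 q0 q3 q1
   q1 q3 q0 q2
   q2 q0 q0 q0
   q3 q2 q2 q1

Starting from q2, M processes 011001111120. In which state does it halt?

q2 --0--> q0
q0 --1--> q3
q3 --1--> q2
q2 --0--> q0
q0 --0--> q0
q0 --1--> q3
q3 --1--> q2
q2 --1--> q0
q0 --1--> q3
q3 --1--> q2
q2 --2--> q0
q0 --0--> q0

q0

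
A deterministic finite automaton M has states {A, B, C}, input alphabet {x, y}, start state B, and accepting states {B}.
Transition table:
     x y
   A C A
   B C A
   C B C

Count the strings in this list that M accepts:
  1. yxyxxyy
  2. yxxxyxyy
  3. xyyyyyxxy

0

yxyxxyy: rejected
yxxxyxyy: rejected
xyyyyyxxy: rejected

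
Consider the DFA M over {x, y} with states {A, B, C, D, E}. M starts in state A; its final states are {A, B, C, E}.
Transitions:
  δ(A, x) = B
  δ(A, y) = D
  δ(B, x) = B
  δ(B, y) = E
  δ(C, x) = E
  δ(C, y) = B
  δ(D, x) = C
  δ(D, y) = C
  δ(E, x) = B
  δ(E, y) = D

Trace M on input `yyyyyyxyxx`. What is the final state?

A --y--> D
D --y--> C
C --y--> B
B --y--> E
E --y--> D
D --y--> C
C --x--> E
E --y--> D
D --x--> C
C --x--> E

E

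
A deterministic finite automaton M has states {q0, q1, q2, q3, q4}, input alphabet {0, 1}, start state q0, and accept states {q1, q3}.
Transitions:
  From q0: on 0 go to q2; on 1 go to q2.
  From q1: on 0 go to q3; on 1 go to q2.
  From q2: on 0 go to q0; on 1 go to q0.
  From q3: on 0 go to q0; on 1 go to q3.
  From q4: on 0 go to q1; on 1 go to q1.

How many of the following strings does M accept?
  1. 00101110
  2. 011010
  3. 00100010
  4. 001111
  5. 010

00101110: rejected
011010: rejected
00100010: rejected
001111: rejected
010: rejected

0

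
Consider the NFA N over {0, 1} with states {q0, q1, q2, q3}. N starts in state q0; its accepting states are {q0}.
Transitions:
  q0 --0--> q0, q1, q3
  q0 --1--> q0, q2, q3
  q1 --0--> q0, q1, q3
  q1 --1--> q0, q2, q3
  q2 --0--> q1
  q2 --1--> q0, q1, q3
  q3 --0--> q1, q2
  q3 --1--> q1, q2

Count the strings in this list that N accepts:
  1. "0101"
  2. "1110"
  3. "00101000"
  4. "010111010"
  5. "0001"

"0101": accepted
"1110": accepted
"00101000": accepted
"010111010": accepted
"0001": accepted

5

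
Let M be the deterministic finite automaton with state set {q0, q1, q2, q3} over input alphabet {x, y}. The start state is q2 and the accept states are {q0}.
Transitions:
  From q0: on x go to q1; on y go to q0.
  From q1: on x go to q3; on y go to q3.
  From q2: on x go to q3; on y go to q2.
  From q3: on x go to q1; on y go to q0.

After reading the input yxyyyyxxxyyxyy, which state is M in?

q2 --y--> q2
q2 --x--> q3
q3 --y--> q0
q0 --y--> q0
q0 --y--> q0
q0 --y--> q0
q0 --x--> q1
q1 --x--> q3
q3 --x--> q1
q1 --y--> q3
q3 --y--> q0
q0 --x--> q1
q1 --y--> q3
q3 --y--> q0

q0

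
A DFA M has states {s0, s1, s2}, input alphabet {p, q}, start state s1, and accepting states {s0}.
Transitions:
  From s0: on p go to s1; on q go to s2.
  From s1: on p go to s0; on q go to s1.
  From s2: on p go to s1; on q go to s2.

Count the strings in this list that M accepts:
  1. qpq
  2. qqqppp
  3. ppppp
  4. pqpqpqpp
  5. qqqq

qpq: rejected
qqqppp: accepted
ppppp: accepted
pqpqpqpp: accepted
qqqq: rejected

3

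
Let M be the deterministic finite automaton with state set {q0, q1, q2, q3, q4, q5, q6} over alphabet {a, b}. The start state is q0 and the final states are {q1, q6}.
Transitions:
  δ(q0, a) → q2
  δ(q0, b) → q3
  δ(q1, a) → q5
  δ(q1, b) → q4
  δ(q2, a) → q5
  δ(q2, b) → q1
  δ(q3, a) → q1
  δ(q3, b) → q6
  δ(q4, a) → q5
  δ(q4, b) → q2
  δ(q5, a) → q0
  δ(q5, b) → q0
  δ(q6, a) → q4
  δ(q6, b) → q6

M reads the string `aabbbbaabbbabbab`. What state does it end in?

q0

q0 --a--> q2
q2 --a--> q5
q5 --b--> q0
q0 --b--> q3
q3 --b--> q6
q6 --b--> q6
q6 --a--> q4
q4 --a--> q5
q5 --b--> q0
q0 --b--> q3
q3 --b--> q6
q6 --a--> q4
q4 --b--> q2
q2 --b--> q1
q1 --a--> q5
q5 --b--> q0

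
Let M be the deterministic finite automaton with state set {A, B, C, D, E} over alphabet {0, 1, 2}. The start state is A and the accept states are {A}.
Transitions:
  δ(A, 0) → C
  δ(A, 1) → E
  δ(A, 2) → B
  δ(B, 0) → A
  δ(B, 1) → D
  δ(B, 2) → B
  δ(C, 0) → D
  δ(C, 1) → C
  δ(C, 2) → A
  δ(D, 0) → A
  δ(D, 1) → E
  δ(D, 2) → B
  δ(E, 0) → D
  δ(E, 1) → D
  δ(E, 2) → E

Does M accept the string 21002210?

A --2--> B
B --1--> D
D --0--> A
A --0--> C
C --2--> A
A --2--> B
B --1--> D
D --0--> A
End in state A, which is an accepting state.

accepted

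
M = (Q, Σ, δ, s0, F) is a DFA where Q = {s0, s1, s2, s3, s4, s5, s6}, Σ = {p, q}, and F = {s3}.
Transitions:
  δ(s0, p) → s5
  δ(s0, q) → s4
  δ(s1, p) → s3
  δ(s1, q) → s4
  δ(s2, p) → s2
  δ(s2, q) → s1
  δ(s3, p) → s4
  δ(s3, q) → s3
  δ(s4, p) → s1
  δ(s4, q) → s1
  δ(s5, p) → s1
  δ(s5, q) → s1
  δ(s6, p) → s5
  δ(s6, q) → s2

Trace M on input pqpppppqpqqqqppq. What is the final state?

s0 --p--> s5
s5 --q--> s1
s1 --p--> s3
s3 --p--> s4
s4 --p--> s1
s1 --p--> s3
s3 --p--> s4
s4 --q--> s1
s1 --p--> s3
s3 --q--> s3
s3 --q--> s3
s3 --q--> s3
s3 --q--> s3
s3 --p--> s4
s4 --p--> s1
s1 --q--> s4

s4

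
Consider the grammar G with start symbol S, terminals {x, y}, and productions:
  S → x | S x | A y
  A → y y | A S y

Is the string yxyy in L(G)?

no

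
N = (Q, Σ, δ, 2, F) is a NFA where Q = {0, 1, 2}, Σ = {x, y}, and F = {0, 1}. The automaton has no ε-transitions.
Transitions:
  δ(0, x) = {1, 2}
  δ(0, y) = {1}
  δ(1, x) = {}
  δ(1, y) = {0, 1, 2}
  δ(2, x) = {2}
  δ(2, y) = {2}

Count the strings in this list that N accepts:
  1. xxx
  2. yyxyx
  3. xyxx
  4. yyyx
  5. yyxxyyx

0

xxx: rejected
yyxyx: rejected
xyxx: rejected
yyyx: rejected
yyxxyyx: rejected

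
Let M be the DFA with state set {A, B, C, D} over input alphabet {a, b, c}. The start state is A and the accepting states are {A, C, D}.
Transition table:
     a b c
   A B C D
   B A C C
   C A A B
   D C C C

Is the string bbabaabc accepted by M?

A --b--> C
C --b--> A
A --a--> B
B --b--> C
C --a--> A
A --a--> B
B --b--> C
C --c--> B
End in state B, which is not an accepting state.

rejected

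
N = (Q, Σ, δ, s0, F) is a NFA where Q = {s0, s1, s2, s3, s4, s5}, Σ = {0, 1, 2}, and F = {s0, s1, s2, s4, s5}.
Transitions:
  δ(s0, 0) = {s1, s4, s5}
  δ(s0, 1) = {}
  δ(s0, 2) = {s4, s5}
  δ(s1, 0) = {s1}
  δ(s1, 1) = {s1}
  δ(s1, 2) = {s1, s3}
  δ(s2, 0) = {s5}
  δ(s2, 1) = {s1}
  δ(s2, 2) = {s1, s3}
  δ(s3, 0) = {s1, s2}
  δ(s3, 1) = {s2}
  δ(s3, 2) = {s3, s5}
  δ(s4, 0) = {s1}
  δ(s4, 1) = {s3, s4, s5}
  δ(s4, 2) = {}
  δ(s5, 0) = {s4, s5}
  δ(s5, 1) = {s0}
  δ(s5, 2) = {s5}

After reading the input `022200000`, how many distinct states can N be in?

Start: {s0}
read 0: {s1, s4, s5}
read 2: {s1, s3, s5}
read 2: {s1, s3, s5}
read 2: {s1, s3, s5}
read 0: {s1, s2, s4, s5}
read 0: {s1, s4, s5}
read 0: {s1, s4, s5}
read 0: {s1, s4, s5}
read 0: {s1, s4, s5}
Final reachable set {s1, s4, s5} has 3 states.

3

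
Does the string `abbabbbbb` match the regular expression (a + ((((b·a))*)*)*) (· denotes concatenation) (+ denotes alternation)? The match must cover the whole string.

Neither a nor ((((b·a))*)*)* matches abbabbbbb.

no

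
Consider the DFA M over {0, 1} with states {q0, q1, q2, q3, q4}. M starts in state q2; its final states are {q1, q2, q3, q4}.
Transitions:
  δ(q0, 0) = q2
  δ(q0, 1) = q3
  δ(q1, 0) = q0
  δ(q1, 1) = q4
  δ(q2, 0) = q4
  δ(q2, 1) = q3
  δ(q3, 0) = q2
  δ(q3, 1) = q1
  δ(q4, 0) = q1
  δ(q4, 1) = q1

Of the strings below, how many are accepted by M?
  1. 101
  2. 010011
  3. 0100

3

101: accepted
010011: accepted
0100: accepted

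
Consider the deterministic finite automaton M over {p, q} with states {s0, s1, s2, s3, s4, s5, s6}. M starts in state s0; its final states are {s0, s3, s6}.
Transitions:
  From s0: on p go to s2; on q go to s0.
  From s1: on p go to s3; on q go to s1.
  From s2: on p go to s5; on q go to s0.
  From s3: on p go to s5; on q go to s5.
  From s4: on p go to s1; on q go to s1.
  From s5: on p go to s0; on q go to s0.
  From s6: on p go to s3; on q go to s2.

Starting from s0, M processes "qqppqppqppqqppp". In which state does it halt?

s0 --q--> s0
s0 --q--> s0
s0 --p--> s2
s2 --p--> s5
s5 --q--> s0
s0 --p--> s2
s2 --p--> s5
s5 --q--> s0
s0 --p--> s2
s2 --p--> s5
s5 --q--> s0
s0 --q--> s0
s0 --p--> s2
s2 --p--> s5
s5 --p--> s0

s0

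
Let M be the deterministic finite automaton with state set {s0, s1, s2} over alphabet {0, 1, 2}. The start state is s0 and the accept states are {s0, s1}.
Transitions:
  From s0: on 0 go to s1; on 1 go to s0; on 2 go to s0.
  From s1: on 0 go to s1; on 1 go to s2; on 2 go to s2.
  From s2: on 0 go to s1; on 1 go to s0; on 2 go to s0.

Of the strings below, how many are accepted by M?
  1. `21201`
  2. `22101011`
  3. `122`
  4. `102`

2

`21201`: rejected
`22101011`: accepted
`122`: accepted
`102`: rejected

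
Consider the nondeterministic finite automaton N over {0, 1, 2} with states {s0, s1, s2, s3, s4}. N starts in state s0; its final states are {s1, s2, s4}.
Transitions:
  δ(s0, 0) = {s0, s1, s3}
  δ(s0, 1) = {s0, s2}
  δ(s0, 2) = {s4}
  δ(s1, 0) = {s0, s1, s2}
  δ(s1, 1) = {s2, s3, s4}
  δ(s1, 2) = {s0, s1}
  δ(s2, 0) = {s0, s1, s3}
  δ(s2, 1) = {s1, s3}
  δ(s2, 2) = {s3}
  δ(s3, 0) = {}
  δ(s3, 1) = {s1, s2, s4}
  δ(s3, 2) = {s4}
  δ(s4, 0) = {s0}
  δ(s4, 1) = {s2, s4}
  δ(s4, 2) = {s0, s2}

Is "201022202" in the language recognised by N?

Start: {s0}
read 2: {s4}
read 0: {s0}
read 1: {s0, s2}
read 0: {s0, s1, s3}
read 2: {s0, s1, s4}
read 2: {s0, s1, s2, s4}
read 2: {s0, s1, s2, s3, s4}
read 0: {s0, s1, s2, s3}
read 2: {s0, s1, s3, s4}
Reachable ∩ accepting = {s1, s4} — nonempty.

accepted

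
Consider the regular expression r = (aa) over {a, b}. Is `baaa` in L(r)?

no

No split of baaa into u·v has a matching u and a matching v.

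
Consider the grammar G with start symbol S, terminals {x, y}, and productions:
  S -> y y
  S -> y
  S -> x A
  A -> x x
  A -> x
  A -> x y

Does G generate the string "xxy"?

yes

S ⇒ xA ⇒ xxy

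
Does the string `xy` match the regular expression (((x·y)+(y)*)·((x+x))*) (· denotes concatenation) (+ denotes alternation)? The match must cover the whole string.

yes

Split as xy·ε: ((x·y)+(y)*) matches xy and ((x+x))* matches ε.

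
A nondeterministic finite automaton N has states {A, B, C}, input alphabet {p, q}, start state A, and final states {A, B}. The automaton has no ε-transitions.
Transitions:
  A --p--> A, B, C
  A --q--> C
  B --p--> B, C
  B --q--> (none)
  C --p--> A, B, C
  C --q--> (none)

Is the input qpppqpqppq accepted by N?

Start: {A}
read q: {C}
read p: {A, B, C}
read p: {A, B, C}
read p: {A, B, C}
read q: {C}
read p: {A, B, C}
read q: {C}
read p: {A, B, C}
read p: {A, B, C}
read q: {C}
Reachable ∩ accepting = {} — empty.

rejected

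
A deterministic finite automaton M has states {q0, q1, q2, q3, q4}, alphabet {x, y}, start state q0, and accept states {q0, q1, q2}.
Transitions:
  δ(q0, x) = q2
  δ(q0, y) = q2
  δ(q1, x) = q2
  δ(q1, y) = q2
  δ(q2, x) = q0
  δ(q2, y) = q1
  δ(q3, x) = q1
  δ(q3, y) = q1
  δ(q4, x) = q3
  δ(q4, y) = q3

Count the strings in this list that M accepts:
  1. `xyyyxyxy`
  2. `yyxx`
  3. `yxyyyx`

3

`xyyyxyxy`: accepted
`yyxx`: accepted
`yxyyyx`: accepted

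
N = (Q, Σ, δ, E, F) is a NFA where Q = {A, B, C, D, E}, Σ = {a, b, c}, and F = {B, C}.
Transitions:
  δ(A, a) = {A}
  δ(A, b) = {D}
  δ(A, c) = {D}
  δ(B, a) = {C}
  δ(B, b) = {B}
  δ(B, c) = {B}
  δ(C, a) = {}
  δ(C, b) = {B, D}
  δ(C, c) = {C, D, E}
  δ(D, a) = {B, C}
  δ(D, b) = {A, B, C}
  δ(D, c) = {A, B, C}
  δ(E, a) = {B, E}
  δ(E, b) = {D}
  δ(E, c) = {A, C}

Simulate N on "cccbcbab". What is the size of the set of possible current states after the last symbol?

Start: {E}
read c: {A, C}
read c: {C, D, E}
read c: {A, B, C, D, E}
read b: {A, B, C, D}
read c: {A, B, C, D, E}
read b: {A, B, C, D}
read a: {A, B, C}
read b: {B, D}
Final reachable set {B, D} has 2 states.

2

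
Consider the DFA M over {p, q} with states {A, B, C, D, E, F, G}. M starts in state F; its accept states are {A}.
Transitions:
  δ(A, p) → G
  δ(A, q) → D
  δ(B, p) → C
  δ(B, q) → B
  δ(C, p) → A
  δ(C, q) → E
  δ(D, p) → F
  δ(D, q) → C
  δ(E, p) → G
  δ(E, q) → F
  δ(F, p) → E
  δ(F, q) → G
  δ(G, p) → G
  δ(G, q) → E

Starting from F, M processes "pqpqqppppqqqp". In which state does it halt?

G

F --p--> E
E --q--> F
F --p--> E
E --q--> F
F --q--> G
G --p--> G
G --p--> G
G --p--> G
G --p--> G
G --q--> E
E --q--> F
F --q--> G
G --p--> G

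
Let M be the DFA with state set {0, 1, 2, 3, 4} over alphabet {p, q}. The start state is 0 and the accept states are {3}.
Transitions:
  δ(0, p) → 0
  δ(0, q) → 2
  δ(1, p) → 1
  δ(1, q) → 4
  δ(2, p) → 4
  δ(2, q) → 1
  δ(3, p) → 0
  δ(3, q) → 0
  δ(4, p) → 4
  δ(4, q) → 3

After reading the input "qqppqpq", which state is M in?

0 --q--> 2
2 --q--> 1
1 --p--> 1
1 --p--> 1
1 --q--> 4
4 --p--> 4
4 --q--> 3

3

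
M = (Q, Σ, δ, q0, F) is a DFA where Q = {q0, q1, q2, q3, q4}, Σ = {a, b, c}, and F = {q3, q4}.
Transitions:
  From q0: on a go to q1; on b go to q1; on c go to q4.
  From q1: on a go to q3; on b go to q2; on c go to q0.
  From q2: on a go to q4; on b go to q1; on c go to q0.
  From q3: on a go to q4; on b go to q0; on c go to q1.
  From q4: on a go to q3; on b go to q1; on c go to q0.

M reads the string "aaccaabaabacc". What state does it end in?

q4

q0 --a--> q1
q1 --a--> q3
q3 --c--> q1
q1 --c--> q0
q0 --a--> q1
q1 --a--> q3
q3 --b--> q0
q0 --a--> q1
q1 --a--> q3
q3 --b--> q0
q0 --a--> q1
q1 --c--> q0
q0 --c--> q4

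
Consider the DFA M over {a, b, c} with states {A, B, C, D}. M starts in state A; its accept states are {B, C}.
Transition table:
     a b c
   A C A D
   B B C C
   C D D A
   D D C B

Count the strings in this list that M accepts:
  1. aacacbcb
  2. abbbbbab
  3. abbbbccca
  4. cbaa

3

aacacbcb: accepted
abbbbbab: accepted
abbbbccca: accepted
cbaa: rejected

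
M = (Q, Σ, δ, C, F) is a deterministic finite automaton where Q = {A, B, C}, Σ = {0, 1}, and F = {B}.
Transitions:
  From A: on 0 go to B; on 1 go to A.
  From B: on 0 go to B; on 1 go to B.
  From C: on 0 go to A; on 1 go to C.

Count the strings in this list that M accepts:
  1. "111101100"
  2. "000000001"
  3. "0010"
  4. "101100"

"111101100": accepted
"000000001": accepted
"0010": accepted
"101100": accepted

4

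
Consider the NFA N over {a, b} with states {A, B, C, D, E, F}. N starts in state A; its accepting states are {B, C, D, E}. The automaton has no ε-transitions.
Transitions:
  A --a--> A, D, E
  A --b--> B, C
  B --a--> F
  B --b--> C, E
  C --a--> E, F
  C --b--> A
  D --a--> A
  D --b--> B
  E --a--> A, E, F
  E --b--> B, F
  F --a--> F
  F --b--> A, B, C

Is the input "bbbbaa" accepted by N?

Start: {A}
read b: {B, C}
read b: {A, C, E}
read b: {A, B, C, F}
read b: {A, B, C, E}
read a: {A, D, E, F}
read a: {A, D, E, F}
Reachable ∩ accepting = {D, E} — nonempty.

accepted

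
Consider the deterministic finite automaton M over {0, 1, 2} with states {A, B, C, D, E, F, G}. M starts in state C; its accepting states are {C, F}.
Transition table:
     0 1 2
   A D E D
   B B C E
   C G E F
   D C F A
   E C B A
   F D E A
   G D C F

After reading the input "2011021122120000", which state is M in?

D

C --2--> F
F --0--> D
D --1--> F
F --1--> E
E --0--> C
C --2--> F
F --1--> E
E --1--> B
B --2--> E
E --2--> A
A --1--> E
E --2--> A
A --0--> D
D --0--> C
C --0--> G
G --0--> D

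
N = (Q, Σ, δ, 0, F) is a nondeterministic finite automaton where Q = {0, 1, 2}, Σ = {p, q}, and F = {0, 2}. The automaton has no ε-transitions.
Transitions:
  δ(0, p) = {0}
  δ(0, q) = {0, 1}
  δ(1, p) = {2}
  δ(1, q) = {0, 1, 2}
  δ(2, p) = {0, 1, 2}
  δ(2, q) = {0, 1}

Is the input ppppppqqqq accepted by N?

Start: {0}
read p: {0}
read p: {0}
read p: {0}
read p: {0}
read p: {0}
read p: {0}
read q: {0, 1}
read q: {0, 1, 2}
read q: {0, 1, 2}
read q: {0, 1, 2}
Reachable ∩ accepting = {0, 2} — nonempty.

accepted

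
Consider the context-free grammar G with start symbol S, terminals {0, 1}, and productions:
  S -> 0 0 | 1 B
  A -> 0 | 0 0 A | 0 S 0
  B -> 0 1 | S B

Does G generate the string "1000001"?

S ⇒ 1B ⇒ 1SB ⇒ 100B ⇒ 100SB ⇒ 10000B ⇒ 1000001

yes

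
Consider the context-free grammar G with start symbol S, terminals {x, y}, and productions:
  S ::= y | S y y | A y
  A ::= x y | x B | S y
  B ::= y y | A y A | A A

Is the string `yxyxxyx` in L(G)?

no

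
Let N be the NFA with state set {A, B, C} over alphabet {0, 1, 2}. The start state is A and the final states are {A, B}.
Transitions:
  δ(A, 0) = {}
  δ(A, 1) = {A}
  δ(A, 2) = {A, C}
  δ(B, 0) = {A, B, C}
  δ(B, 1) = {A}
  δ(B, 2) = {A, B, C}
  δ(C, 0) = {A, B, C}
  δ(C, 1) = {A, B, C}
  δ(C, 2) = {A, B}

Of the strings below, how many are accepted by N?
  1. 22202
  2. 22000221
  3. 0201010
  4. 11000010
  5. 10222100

22202: accepted
22000221: accepted
0201010: rejected
11000010: rejected
10222100: rejected

2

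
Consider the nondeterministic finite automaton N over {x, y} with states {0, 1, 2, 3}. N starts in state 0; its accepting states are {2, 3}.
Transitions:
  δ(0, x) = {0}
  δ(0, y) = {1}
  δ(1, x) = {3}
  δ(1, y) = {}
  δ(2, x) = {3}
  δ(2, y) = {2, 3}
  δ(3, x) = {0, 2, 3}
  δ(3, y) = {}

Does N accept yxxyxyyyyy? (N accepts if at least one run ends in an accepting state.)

accepted

Start: {0}
read y: {1}
read x: {3}
read x: {0, 2, 3}
read y: {1, 2, 3}
read x: {0, 2, 3}
read y: {1, 2, 3}
read y: {2, 3}
read y: {2, 3}
read y: {2, 3}
read y: {2, 3}
Reachable ∩ accepting = {2, 3} — nonempty.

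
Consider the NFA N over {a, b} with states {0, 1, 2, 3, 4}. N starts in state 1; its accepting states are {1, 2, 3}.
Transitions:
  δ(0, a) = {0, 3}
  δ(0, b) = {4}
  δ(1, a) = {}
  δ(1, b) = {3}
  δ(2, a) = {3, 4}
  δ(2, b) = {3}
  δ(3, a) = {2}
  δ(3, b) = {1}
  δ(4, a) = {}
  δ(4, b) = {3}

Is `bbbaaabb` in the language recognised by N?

Start: {1}
read b: {3}
read b: {1}
read b: {3}
read a: {2}
read a: {3, 4}
read a: {2}
read b: {3}
read b: {1}
Reachable ∩ accepting = {1} — nonempty.

accepted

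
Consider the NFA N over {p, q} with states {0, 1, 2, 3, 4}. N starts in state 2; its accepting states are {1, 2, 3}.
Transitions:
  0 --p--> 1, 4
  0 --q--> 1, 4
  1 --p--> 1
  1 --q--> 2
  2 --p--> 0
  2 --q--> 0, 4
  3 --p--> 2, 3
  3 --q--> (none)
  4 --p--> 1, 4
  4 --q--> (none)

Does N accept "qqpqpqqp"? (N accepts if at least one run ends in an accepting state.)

Start: {2}
read q: {0, 4}
read q: {1, 4}
read p: {1, 4}
read q: {2}
read p: {0}
read q: {1, 4}
read q: {2}
read p: {0}
Reachable ∩ accepting = {} — empty.

rejected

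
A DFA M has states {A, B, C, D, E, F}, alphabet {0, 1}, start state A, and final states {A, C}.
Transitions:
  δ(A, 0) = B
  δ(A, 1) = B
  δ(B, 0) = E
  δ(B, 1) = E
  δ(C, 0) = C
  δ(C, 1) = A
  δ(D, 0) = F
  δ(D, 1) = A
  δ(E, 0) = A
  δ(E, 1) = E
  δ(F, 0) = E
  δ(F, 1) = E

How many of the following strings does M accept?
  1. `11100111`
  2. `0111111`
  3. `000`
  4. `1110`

2

`11100111`: rejected
`0111111`: rejected
`000`: accepted
`1110`: accepted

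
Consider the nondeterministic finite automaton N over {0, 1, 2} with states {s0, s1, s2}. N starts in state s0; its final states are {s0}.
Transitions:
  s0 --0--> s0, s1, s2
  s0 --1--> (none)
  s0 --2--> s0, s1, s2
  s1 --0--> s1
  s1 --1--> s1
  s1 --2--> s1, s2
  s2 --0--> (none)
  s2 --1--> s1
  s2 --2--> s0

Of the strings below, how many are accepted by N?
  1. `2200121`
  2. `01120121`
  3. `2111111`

`2200121`: rejected
`01120121`: rejected
`2111111`: rejected

0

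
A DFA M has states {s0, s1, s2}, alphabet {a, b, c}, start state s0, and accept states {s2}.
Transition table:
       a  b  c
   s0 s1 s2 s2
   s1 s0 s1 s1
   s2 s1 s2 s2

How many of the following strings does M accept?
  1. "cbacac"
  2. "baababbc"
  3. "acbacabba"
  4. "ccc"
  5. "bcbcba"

2

"cbacac": accepted
"baababbc": rejected
"acbacabba": rejected
"ccc": accepted
"bcbcba": rejected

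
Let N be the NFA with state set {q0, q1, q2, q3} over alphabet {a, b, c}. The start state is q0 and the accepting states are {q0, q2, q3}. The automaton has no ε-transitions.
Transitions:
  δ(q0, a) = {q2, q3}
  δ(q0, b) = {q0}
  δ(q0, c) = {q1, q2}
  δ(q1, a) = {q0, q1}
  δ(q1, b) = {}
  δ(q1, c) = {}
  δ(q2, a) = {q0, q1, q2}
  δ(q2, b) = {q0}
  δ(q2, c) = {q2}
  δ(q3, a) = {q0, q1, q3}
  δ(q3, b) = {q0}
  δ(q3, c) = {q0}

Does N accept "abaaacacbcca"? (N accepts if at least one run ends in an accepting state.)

accepted

Start: {q0}
read a: {q2, q3}
read b: {q0}
read a: {q2, q3}
read a: {q0, q1, q2, q3}
read a: {q0, q1, q2, q3}
read c: {q0, q1, q2}
read a: {q0, q1, q2, q3}
read c: {q0, q1, q2}
read b: {q0}
read c: {q1, q2}
read c: {q2}
read a: {q0, q1, q2}
Reachable ∩ accepting = {q0, q2} — nonempty.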